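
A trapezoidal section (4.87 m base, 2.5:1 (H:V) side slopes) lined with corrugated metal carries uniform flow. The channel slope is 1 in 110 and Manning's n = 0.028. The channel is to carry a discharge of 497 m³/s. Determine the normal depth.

Manning's equation rearranged: A R^(2/3) = nQ / (1·√S) = 0.028 × 497 / (√0.009091) = 146.
Trying y = 3.7 m: A R^(2/3) = 85.87 — short.
Trying y = 5.68 m: A R^(2/3) = 228 — over.
Trying y = 4.68 m: A R^(2/3) = 145.8 — close enough.

y_n = 4.68 m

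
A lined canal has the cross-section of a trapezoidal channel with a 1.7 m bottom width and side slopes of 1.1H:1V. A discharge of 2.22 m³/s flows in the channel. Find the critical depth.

y_c = 0.498 m

At critical depth, Q² T / (g A³) = 1, i.e. A³/T = Q²/g = 2.22²/9.81 = 0.5024.
Trying y = 0.564 m: A³/T = 0.7622 — over.
Trying y = 0.442 m: A³/T = 0.3376 — short.
Trying y = 0.498 m: A³/T = 0.5017 — ≈ 0.5024.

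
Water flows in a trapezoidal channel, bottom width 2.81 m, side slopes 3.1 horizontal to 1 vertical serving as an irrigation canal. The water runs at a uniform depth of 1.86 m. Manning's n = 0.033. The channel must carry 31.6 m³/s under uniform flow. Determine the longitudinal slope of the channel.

S = 0.00391

With bottom width b = 2.81 m and side slope z = 3.1: A = (b + zy)y = (2.81 + 3.1×1.86)×1.86 = 15.95 m²; P = b + 2y√(1+z²) = 2.81 + 2×1.86×3.257 = 14.93 m.
Hydraulic radius R = A/P = 15.95/14.93 = 1.069 m.
From Manning's equation, S = [nQ / (1 A R^(2/3))]² = [0.033 × 31.6 / (1 × 15.95 × 1.069^(2/3))]² = 0.00391.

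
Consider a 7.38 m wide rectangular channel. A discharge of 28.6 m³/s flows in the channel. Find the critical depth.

y_c = 1.15 m

For a rectangular channel, critical depth y_c = (q²/g)^(1/3) where q = Q/b = 28.6/7.38 = 3.875 m²/s.
So y_c = (3.875²/9.81)^(1/3) = 1.15 m.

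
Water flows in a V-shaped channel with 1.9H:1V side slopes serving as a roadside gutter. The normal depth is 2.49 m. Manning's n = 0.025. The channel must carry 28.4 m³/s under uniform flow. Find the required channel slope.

S = 0.00319

For a triangular section with side slope z = 1.9: A = zy² = 1.9×2.49² = 11.78 m²; P = 2y√(1+z²) = 2×2.49×2.147 = 10.69 m.
Hydraulic radius R = A/P = 11.78/10.69 = 1.102 m.
From Manning's equation, S = [nQ / (1 A R^(2/3))]² = [0.025 × 28.4 / (1 × 11.78 × 1.102^(2/3))]² = 0.00319.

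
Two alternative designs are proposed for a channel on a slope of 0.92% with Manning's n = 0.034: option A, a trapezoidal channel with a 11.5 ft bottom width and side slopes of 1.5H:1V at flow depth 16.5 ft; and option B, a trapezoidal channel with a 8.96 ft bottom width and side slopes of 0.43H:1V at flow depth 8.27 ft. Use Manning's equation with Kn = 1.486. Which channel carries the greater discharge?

channel A

Channel A: With bottom width b = 11.5 ft and side slope z = 1.5: A = (b + zy)y = (11.5 + 1.5×16.5)×16.5 = 598.1 ft²; P = b + 2y√(1+z²) = 11.5 + 2×16.5×1.803 = 70.99 ft. Hydraulic radius R = A/P = 598.1/70.99 = 8.425 ft. Q_A = (1.486/0.034)·598.1·8.425^(2/3)·√0.0092 = 10380 ft³/s.
Channel B: With bottom width b = 8.96 ft and side slope z = 0.43: A = (b + zy)y = (8.96 + 0.43×8.27)×8.27 = 103.5 ft²; P = b + 2y√(1+z²) = 8.96 + 2×8.27×1.089 = 26.96 ft. Hydraulic radius R = A/P = 103.5/26.96 = 3.839 ft. Q_B = (1.486/0.034)·103.5·3.839^(2/3)·√0.0092 = 1064 ft³/s.
Q_A = 10380 ft³/s vs Q_B = 1064 ft³/s, so channel A carries more.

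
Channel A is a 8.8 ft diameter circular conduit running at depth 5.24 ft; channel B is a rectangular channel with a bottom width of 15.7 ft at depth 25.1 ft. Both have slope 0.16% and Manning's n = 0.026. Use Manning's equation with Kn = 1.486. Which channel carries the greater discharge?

channel B

Channel A: For a circular section of diameter D = 8.8 ft at depth y = 5.24 ft, the central angle is θ = 2 arccos(1 − 2y/D) = 3.526 rad. Then A = (D²/8)(θ − sin θ) = 37.76 ft² and P = Dθ/2 = 15.51 ft. Hydraulic radius R = A/P = 37.76/15.51 = 2.434 ft. Q_A = (1.486/0.026)·37.76·2.434^(2/3)·√0.0016 = 156.2 ft³/s.
Channel B: Flow area A = b·y = 15.7 × 25.1 = 394.1 ft². Wetted perimeter P = b + 2y = 15.7 + 2×25.1 = 65.9 ft. Hydraulic radius R = A/P = 394.1/65.9 = 5.98 ft. Q_B = (1.486/0.026)·394.1·5.98^(2/3)·√0.0016 = 2968 ft³/s.
Q_A = 156.2 ft³/s vs Q_B = 2968 ft³/s, so channel B carries more.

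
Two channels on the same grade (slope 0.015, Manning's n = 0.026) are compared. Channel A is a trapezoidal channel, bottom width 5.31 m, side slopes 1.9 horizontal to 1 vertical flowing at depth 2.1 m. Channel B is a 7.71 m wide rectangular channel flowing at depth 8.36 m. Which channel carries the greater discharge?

Channel A: With bottom width b = 5.31 m and side slope z = 1.9: A = (b + zy)y = (5.31 + 1.9×2.1)×2.1 = 19.53 m²; P = b + 2y√(1+z²) = 5.31 + 2×2.1×2.147 = 14.33 m. Hydraulic radius R = A/P = 19.53/14.33 = 1.363 m. Q_A = (1/0.026)·19.53·1.363^(2/3)·√0.015 = 113.1 m³/s.
Channel B: Flow area A = b·y = 7.71 × 8.36 = 64.46 m². Wetted perimeter P = b + 2y = 7.71 + 2×8.36 = 24.43 m. Hydraulic radius R = A/P = 64.46/24.43 = 2.638 m. Q_B = (1/0.026)·64.46·2.638^(2/3)·√0.015 = 579.7 m³/s.
Q_A = 113.1 m³/s vs Q_B = 579.7 m³/s, so channel B carries more.

channel B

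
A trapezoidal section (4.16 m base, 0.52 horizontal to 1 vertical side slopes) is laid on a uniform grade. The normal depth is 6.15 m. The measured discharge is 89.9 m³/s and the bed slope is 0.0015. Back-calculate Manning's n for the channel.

n = 0.036

With bottom width b = 4.16 m and side slope z = 0.52: A = (b + zy)y = (4.16 + 0.52×6.15)×6.15 = 45.25 m²; P = b + 2y√(1+z²) = 4.16 + 2×6.15×1.127 = 18.02 m.
Hydraulic radius R = A/P = 45.25/18.02 = 2.511 m.
Rearranging Manning's equation: n = (1/Q) A R^(2/3) S^(1/2) = (1/89.9) × 45.25 × 2.511^(2/3) × √0.0015 = 0.036.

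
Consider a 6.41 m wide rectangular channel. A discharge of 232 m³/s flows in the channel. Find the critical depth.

For a rectangular channel, critical depth y_c = (q²/g)^(1/3) where q = Q/b = 232/6.41 = 36.19 m²/s.
So y_c = (36.19²/9.81)^(1/3) = 5.11 m.

y_c = 5.11 m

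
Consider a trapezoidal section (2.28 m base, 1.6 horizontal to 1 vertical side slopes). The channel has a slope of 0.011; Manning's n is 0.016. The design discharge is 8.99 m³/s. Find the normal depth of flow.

y_n = 0.675 m

Manning's equation rearranged: A R^(2/3) = nQ / (1·√S) = 0.016 × 8.99 / (√0.011) = 1.371.
Try y = 0.787 m: A R^(2/3) = 1.825 — high.
Try y = 0.598 m: A R^(2/3) = 1.097 — low.
Try y = 0.675 m: A R^(2/3) = 1.371 — ≈ 1.371.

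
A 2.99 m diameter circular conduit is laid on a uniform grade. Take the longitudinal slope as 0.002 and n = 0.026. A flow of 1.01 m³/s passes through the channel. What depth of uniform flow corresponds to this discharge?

Manning's equation rearranged: A R^(2/3) = nQ / (1·√S) = 0.026 × 1.01 / (√0.002) = 0.5872.
Trying y = 0.779 m: A R^(2/3) = 0.8596 — too large.
Trying y = 0.576 m: A R^(2/3) = 0.4694 — too small.
Trying y = 0.643 m: A R^(2/3) = 0.5863 — matches.

y_n = 0.643 m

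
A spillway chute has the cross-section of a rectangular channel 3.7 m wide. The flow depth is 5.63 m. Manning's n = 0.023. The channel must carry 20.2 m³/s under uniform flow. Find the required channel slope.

Flow area A = b·y = 3.7 × 5.63 = 20.83 m². Wetted perimeter P = b + 2y = 3.7 + 2×5.63 = 14.96 m.
Hydraulic radius R = A/P = 20.83/14.96 = 1.392 m.
From Manning's equation, S = [nQ / (1 A R^(2/3))]² = [0.023 × 20.2 / (1 × 20.83 × 1.392^(2/3))]² = 0.00032.

S = 0.00032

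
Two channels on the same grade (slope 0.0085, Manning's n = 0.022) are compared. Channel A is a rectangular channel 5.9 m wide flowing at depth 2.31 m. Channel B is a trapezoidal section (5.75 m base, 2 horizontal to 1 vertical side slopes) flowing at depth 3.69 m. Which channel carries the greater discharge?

channel B

Channel A: Flow area A = b·y = 5.9 × 2.31 = 13.63 m². Wetted perimeter P = b + 2y = 5.9 + 2×2.31 = 10.52 m. Hydraulic radius R = A/P = 13.63/10.52 = 1.296 m. Q_A = (1/0.022)·13.63·1.296^(2/3)·√0.0085 = 67.88 m³/s.
Channel B: With bottom width b = 5.75 m and side slope z = 2: A = (b + zy)y = (5.75 + 2×3.69)×3.69 = 48.45 m²; P = b + 2y√(1+z²) = 5.75 + 2×3.69×2.236 = 22.25 m. Hydraulic radius R = A/P = 48.45/22.25 = 2.177 m. Q_B = (1/0.022)·48.45·2.177^(2/3)·√0.0085 = 341.1 m³/s.
Q_A = 67.88 m³/s vs Q_B = 341.1 m³/s, so channel B carries more.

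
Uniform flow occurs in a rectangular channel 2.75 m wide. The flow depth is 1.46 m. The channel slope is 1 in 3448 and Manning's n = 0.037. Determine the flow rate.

Flow area A = b·y = 2.75 × 1.46 = 4.015 m². Wetted perimeter P = b + 2y = 2.75 + 2×1.46 = 5.67 m.
Hydraulic radius R = A/P = 4.015/5.67 = 0.7081 m.
Manning's equation: Q = (1/n) A R^(2/3) S^(1/2) = (1/0.037) × 4.015 × 0.7081^(2/3) × 0.00029^(1/2) = 1.47 m³/s.

Q = 1.47 m³/s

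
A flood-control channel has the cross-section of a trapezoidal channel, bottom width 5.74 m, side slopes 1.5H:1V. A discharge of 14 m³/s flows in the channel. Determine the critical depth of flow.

At critical depth, Q² T / (g A³) = 1, i.e. A³/T = Q²/g = 14²/9.81 = 19.98.
At y = 0.979 m: A³/T = 40.51 — over.
At y = 0.787 m: A³/T = 19.94 — matches.

y_c = 0.787 m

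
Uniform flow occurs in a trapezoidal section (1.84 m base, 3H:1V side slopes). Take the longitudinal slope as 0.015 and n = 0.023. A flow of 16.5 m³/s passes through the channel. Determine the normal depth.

y_n = 0.956 m

Manning's equation rearranged: A R^(2/3) = nQ / (1·√S) = 0.023 × 16.5 / (√0.015) = 3.099.
At y = 0.659 m: A R^(2/3) = 1.408 — low.
At y = 1.04 m: A R^(2/3) = 3.722 — high.
At y = 0.956 m: A R^(2/3) = 3.097 — matches.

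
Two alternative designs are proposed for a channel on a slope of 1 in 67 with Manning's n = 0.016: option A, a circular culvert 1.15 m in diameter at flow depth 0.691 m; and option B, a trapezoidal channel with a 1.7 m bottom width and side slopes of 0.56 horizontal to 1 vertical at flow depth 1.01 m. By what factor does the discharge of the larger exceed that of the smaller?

Channel A: For a circular section of diameter D = 1.15 m at depth y = 0.691 m, the central angle is θ = 2 arccos(1 − 2y/D) = 3.548 rad. Then A = (D²/8)(θ − sin θ) = 0.6518 m² and P = Dθ/2 = 2.04 m. Hydraulic radius R = A/P = 0.6518/2.04 = 0.3195 m. Q_A = (1/0.016)·0.6518·0.3195^(2/3)·√0.01493 = 2.326 m³/s.
Channel B: With bottom width b = 1.7 m and side slope z = 0.56: A = (b + zy)y = (1.7 + 0.56×1.01)×1.01 = 2.288 m²; P = b + 2y√(1+z²) = 1.7 + 2×1.01×1.146 = 4.015 m. Hydraulic radius R = A/P = 2.288/4.015 = 0.5699 m. Q_B = (1/0.016)·2.288·0.5699^(2/3)·√0.01493 = 12.01 m³/s.
The larger discharge is 12.01 m³/s and the smaller is 2.326 m³/s; the ratio is 5.16.

5.16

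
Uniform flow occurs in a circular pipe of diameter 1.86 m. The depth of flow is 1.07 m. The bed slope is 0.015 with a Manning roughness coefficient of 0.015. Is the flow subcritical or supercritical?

For a circular section of diameter D = 1.86 m at depth y = 1.07 m, the central angle is θ = 2 arccos(1 − 2y/D) = 3.444 rad. Then A = (D²/8)(θ − sin θ) = 1.618 m² and P = Dθ/2 = 3.203 m.
Hydraulic radius R = A/P = 1.618/3.203 = 0.5052 m.
V = (1/n) R^(2/3) √S = (1/0.015) × 0.5052^(2/3) × √0.015 = 5.179 m/s. Hydraulic depth D_h = A/T = 1.618/1.839 = 0.8799 m.
Froude number Fr = V/√(g·D_h) = 5.179/√(9.81×0.8799) = 1.76, which is greater than 1, so the flow is supercritical.

supercritical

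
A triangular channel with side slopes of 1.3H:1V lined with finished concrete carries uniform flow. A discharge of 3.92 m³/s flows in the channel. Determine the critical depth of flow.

y_c = 1.13 m

At critical depth, Q² T / (g A³) = 1, i.e. A³/T = Q²/g = 3.92²/9.81 = 1.566.
Trying y = 1.32 m: A³/T = 3.386 — over.
Trying y = 1.13 m: A³/T = 1.557 — matches.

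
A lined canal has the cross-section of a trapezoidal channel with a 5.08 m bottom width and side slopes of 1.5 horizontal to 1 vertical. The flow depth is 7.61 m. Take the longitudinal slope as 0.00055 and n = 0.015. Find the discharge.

With bottom width b = 5.08 m and side slope z = 1.5: A = (b + zy)y = (5.08 + 1.5×7.61)×7.61 = 125.5 m²; P = b + 2y√(1+z²) = 5.08 + 2×7.61×1.803 = 32.52 m.
Hydraulic radius R = A/P = 125.5/32.52 = 3.86 m.
Manning's equation: Q = (1/n) A R^(2/3) S^(1/2) = (1/0.015) × 125.5 × 3.86^(2/3) × 0.00055^(1/2) = 483 m³/s.

Q = 483 m³/s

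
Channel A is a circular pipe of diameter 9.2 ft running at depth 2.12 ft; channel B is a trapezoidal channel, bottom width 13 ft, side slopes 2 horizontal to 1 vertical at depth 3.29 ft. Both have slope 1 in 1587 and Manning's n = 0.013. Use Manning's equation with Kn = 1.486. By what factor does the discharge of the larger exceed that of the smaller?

8.38

Channel A: For a circular section of diameter D = 9.2 ft at depth y = 2.12 ft, the central angle is θ = 2 arccos(1 − 2y/D) = 2.003 rad. Then A = (D²/8)(θ − sin θ) = 11.58 ft² and P = Dθ/2 = 9.213 ft. Hydraulic radius R = A/P = 11.58/9.213 = 1.257 ft. Q_A = (1.486/0.013)·11.58·1.257^(2/3)·√0.0006301 = 38.71 ft³/s.
Channel B: With bottom width b = 13 ft and side slope z = 2: A = (b + zy)y = (13 + 2×3.29)×3.29 = 64.42 ft²; P = b + 2y√(1+z²) = 13 + 2×3.29×2.236 = 27.71 ft. Hydraulic radius R = A/P = 64.42/27.71 = 2.324 ft. Q_B = (1.486/0.013)·64.42·2.324^(2/3)·√0.0006301 = 324.3 ft³/s.
The larger discharge is 324.3 ft³/s and the smaller is 38.71 ft³/s; the ratio is 8.38.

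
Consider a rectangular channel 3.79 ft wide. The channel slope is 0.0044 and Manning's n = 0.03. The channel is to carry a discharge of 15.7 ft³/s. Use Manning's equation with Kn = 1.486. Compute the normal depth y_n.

y_n = 1.44 ft

Manning's equation rearranged: A R^(2/3) = nQ / (1.486·√S) = 0.03 × 15.7 / (1.486 × √0.0044) = 4.778.
Try y = 1.17 ft: A R^(2/3) = 3.573 — low.
Try y = 1.44 ft: A R^(2/3) = 4.774 — close enough.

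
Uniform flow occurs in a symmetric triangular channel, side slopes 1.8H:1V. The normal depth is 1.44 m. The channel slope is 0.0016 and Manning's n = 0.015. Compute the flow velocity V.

V = 1.96 m/s

For a triangular section with side slope z = 1.8: A = zy² = 1.8×1.44² = 3.732 m²; P = 2y√(1+z²) = 2×1.44×2.059 = 5.93 m.
Hydraulic radius R = A/P = 3.732/5.93 = 0.6294 m.
From Manning's equation, V = (1/n) R^(2/3) S^(1/2) = (1/0.015) × 0.6294^(2/3) × 0.0016^(1/2) = 1.96 m/s.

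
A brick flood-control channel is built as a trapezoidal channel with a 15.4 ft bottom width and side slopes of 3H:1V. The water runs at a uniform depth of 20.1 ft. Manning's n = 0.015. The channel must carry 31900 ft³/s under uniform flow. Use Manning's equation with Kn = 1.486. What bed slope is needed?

With bottom width b = 15.4 ft and side slope z = 3: A = (b + zy)y = (15.4 + 3×20.1)×20.1 = 1522 ft²; P = b + 2y√(1+z²) = 15.4 + 2×20.1×3.162 = 142.5 ft.
Hydraulic radius R = A/P = 1522/142.5 = 10.68 ft.
From Manning's equation, S = [nQ / (1.486 A R^(2/3))]² = [0.015 × 31900 / (1.486 × 1522 × 10.68^(2/3))]² = 0.00191.

S = 0.00191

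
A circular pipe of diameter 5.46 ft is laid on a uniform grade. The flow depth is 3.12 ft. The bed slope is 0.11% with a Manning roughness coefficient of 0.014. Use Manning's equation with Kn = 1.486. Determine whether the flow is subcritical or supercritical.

For a circular section of diameter D = 5.46 ft at depth y = 3.12 ft, the central angle is θ = 2 arccos(1 − 2y/D) = 3.428 rad. Then A = (D²/8)(θ − sin θ) = 13.83 ft² and P = Dθ/2 = 9.359 ft.
Hydraulic radius R = A/P = 13.83/9.359 = 1.478 ft.
V = (1.486/n) R^(2/3) √S = (1.486/0.014) × 1.478^(2/3) × √0.0011 = 4.567 ft/s. Hydraulic depth D_h = A/T = 13.83/5.404 = 2.559 ft.
Froude number Fr = V/√(g·D_h) = 4.567/√(32.2×2.559) = 0.503, which is less than 1, so the flow is subcritical.

subcritical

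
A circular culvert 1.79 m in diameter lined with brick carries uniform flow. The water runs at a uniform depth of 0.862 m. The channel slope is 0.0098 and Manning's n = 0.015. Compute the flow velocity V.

V = 3.8 m/s

For a circular section of diameter D = 1.79 m at depth y = 0.862 m, the central angle is θ = 2 arccos(1 − 2y/D) = 3.068 rad. Then A = (D²/8)(θ − sin θ) = 1.199 m² and P = Dθ/2 = 2.746 m.
Hydraulic radius R = A/P = 1.199/2.746 = 0.4368 m.
From Manning's equation, V = (1/n) R^(2/3) S^(1/2) = (1/0.015) × 0.4368^(2/3) × 0.0098^(1/2) = 3.8 m/s.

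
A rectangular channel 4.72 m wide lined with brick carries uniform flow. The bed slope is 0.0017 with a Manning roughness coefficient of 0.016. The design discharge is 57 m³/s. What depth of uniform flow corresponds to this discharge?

y_n = 3.68 m

Manning's equation rearranged: A R^(2/3) = nQ / (1·√S) = 0.016 × 57 / (√0.0017) = 22.12.
Try y = 2.71 m: A R^(2/3) = 14.93 — low.
Try y = 3.68 m: A R^(2/3) = 22.13 — close enough.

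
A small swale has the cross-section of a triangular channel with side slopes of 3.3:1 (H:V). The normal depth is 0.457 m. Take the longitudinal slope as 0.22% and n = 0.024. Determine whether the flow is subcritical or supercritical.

For a triangular section with side slope z = 3.3: A = zy² = 3.3×0.457² = 0.6892 m²; P = 2y√(1+z²) = 2×0.457×3.448 = 3.152 m.
Hydraulic radius R = A/P = 0.6892/3.152 = 0.2187 m.
V = (1/n) R^(2/3) √S = (1/0.024) × 0.2187^(2/3) × √0.0022 = 0.7094 m/s. Hydraulic depth D_h = A/T = 0.6892/3.016 = 0.2285 m.
Froude number Fr = V/√(g·D_h) = 0.7094/√(9.81×0.2285) = 0.474, which is less than 1, so the flow is subcritical.

subcritical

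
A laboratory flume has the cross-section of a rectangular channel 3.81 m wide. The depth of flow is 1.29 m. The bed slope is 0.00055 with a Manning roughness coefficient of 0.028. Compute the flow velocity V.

V = 0.703 m/s

Flow area A = b·y = 3.81 × 1.29 = 4.915 m². Wetted perimeter P = b + 2y = 3.81 + 2×1.29 = 6.39 m.
Hydraulic radius R = A/P = 4.915/6.39 = 0.7692 m.
From Manning's equation, V = (1/n) R^(2/3) S^(1/2) = (1/0.028) × 0.7692^(2/3) × 0.00055^(1/2) = 0.703 m/s.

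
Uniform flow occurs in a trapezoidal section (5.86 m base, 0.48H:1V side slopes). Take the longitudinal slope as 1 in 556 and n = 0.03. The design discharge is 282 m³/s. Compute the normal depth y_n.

Manning's equation rearranged: A R^(2/3) = nQ / (1·√S) = 0.03 × 282 / (√0.001799) = 199.5.
Try y = 9.9 m: A R^(2/3) = 254.8 — high.
Try y = 7.04 m: A R^(2/3) = 136.1 — low.
Try y = 8.68 m: A R^(2/3) = 199.3 — ≈ 199.5.

y_n = 8.68 m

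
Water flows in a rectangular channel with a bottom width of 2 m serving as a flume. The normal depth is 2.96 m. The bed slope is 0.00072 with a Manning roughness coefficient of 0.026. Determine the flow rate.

Q = 5.03 m³/s

Flow area A = b·y = 2 × 2.96 = 5.92 m². Wetted perimeter P = b + 2y = 2 + 2×2.96 = 7.92 m.
Hydraulic radius R = A/P = 5.92/7.92 = 0.7475 m.
Manning's equation: Q = (1/n) A R^(2/3) S^(1/2) = (1/0.026) × 5.92 × 0.7475^(2/3) × 0.00072^(1/2) = 5.03 m³/s.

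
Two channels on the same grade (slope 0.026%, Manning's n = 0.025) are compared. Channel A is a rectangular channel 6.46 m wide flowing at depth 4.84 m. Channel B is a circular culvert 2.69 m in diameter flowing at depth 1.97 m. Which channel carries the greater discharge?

channel A

Channel A: Flow area A = b·y = 6.46 × 4.84 = 31.27 m². Wetted perimeter P = b + 2y = 6.46 + 2×4.84 = 16.14 m. Hydraulic radius R = A/P = 31.27/16.14 = 1.937 m. Q_A = (1/0.025)·31.27·1.937^(2/3)·√0.00026 = 31.34 m³/s.
Channel B: For a circular section of diameter D = 2.69 m at depth y = 1.97 m, the central angle is θ = 2 arccos(1 − 2y/D) = 4.108 rad. Then A = (D²/8)(θ − sin θ) = 4.46 m² and P = Dθ/2 = 5.525 m. Hydraulic radius R = A/P = 4.46/5.525 = 0.8072 m. Q_B = (1/0.025)·4.46·0.8072^(2/3)·√0.00026 = 2.494 m³/s.
Q_A = 31.34 m³/s vs Q_B = 2.494 m³/s, so channel A carries more.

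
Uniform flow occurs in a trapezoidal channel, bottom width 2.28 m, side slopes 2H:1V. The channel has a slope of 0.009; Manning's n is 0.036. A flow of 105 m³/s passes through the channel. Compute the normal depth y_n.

Manning's equation rearranged: A R^(2/3) = nQ / (1·√S) = 0.036 × 105 / (√0.009) = 39.84.
At y = 3.78 m: A R^(2/3) = 57.83 — high.
At y = 3.22 m: A R^(2/3) = 39.73 — matches.

y_n = 3.22 m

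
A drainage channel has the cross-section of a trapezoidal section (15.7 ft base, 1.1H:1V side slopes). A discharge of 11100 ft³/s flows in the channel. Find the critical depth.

At critical depth, Q² T / (g A³) = 1, i.e. A³/T = Q²/g = 11100²/32.2 = 3826000.
At y = 12.4 ft: A³/T = 1120000 — too small.
At y = 20.3 ft: A³/T = 7623000 — too large.
At y = 17.1 ft: A³/T = 3854000 — close enough.

y_c = 17.1 ft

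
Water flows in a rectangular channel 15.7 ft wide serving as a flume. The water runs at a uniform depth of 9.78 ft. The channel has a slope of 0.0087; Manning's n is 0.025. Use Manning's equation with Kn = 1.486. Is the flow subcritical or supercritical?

subcritical

Flow area A = b·y = 15.7 × 9.78 = 153.5 ft². Wetted perimeter P = b + 2y = 15.7 + 2×9.78 = 35.26 ft.
Hydraulic radius R = A/P = 153.5/35.26 = 4.355 ft.
V = (1.486/n) R^(2/3) √S = (1.486/0.025) × 4.355^(2/3) × √0.0087 = 14.78 ft/s. Hydraulic depth D_h = A/T = 153.5/15.7 = 9.78 ft.
Froude number Fr = V/√(g·D_h) = 14.78/√(32.2×9.78) = 0.833, which is less than 1, so the flow is subcritical.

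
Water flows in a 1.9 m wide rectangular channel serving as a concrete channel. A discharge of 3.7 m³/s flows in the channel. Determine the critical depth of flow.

For a rectangular channel, critical depth y_c = (q²/g)^(1/3) where q = Q/b = 3.7/1.9 = 1.947 m²/s.
So y_c = (1.947²/9.81)^(1/3) = 0.728 m.

y_c = 0.728 m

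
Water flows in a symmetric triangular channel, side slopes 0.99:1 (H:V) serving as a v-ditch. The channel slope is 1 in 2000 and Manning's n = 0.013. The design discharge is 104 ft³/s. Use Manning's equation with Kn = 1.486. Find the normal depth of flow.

Manning's equation rearranged: A R^(2/3) = nQ / (1.486·√S) = 0.013 × 104 / (1.486 × √0.0005) = 40.69.
Trying y = 4.55 ft: A R^(2/3) = 28.04 — too small.
Trying y = 5.79 ft: A R^(2/3) = 53.33 — too large.
Trying y = 5.23 ft: A R^(2/3) = 40.66 — matches.

y_n = 5.23 ft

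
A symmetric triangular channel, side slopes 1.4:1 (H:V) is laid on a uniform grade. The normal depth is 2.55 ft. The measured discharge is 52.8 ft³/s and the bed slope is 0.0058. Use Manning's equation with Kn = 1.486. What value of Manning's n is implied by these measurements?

For a triangular section with side slope z = 1.4: A = zy² = 1.4×2.55² = 9.103 ft²; P = 2y√(1+z²) = 2×2.55×1.72 = 8.774 ft.
Hydraulic radius R = A/P = 9.103/8.774 = 1.038 ft.
Rearranging Manning's equation: n = (1.486/Q) A R^(2/3) S^(1/2) = (1.486/52.8) × 9.103 × 1.038^(2/3) × √0.0058 = 0.02.

n = 0.02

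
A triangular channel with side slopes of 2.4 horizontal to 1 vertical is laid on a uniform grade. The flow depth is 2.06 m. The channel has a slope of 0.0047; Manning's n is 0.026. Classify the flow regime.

subcritical

For a triangular section with side slope z = 2.4: A = zy² = 2.4×2.06² = 10.18 m²; P = 2y√(1+z²) = 2×2.06×2.6 = 10.71 m.
Hydraulic radius R = A/P = 10.18/10.71 = 0.9508 m.
V = (1/n) R^(2/3) √S = (1/0.026) × 0.9508^(2/3) × √0.0047 = 2.55 m/s. Hydraulic depth D_h = A/T = 10.18/9.888 = 1.03 m.
Froude number Fr = V/√(g·D_h) = 2.55/√(9.81×1.03) = 0.802, which is less than 1, so the flow is subcritical.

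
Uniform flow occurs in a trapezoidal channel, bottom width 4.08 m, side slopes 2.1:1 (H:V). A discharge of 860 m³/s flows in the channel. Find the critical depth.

y_c = 7.17 m

At critical depth, Q² T / (g A³) = 1, i.e. A³/T = Q²/g = 860²/9.81 = 75390.
Trying y = 6.31 m: A³/T = 42770 — short.
Trying y = 8.9 m: A³/T = 200700 — over.
Trying y = 7.17 m: A³/T = 75550 — ≈ 75390.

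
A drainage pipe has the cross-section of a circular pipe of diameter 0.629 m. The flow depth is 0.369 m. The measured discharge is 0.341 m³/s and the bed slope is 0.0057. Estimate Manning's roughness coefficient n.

For a circular section of diameter D = 0.629 m at depth y = 0.369 m, the central angle is θ = 2 arccos(1 − 2y/D) = 3.49 rad. Then A = (D²/8)(θ − sin θ) = 0.1895 m² and P = Dθ/2 = 1.098 m.
Hydraulic radius R = A/P = 0.1895/1.098 = 0.1726 m.
Rearranging Manning's equation: n = (1/Q) A R^(2/3) S^(1/2) = (1/0.341) × 0.1895 × 0.1726^(2/3) × √0.0057 = 0.013.

n = 0.013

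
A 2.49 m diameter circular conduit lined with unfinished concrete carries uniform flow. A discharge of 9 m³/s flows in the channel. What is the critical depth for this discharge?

y_c = 1.37 m

At critical depth, Q² T / (g A³) = 1, i.e. A³/T = Q²/g = 9²/9.81 = 8.257.
Try y = 1.08 m: A³/T = 3.365 — short.
Try y = 1.57 m: A³/T = 14.08 — over.
Try y = 1.37 m: A³/T = 8.353 — matches.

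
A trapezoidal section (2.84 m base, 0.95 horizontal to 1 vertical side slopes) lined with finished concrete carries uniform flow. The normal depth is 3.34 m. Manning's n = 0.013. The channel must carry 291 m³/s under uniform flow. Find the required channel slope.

With bottom width b = 2.84 m and side slope z = 0.95: A = (b + zy)y = (2.84 + 0.95×3.34)×3.34 = 20.08 m²; P = b + 2y√(1+z²) = 2.84 + 2×3.34×1.379 = 12.05 m.
Hydraulic radius R = A/P = 20.08/12.05 = 1.666 m.
From Manning's equation, S = [nQ / (1 A R^(2/3))]² = [0.013 × 291 / (1 × 20.08 × 1.666^(2/3))]² = 0.018.

S = 0.018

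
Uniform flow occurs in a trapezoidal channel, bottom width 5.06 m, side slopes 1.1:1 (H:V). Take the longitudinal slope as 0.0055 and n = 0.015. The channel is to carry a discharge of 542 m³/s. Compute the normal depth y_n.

y_n = 5.2 m

Manning's equation rearranged: A R^(2/3) = nQ / (1·√S) = 0.015 × 542 / (√0.0055) = 109.6.
At y = 5.93 m: A R^(2/3) = 143.7 — too large.
At y = 4.23 m: A R^(2/3) = 72.2 — too small.
At y = 5.2 m: A R^(2/3) = 109.5 — matches.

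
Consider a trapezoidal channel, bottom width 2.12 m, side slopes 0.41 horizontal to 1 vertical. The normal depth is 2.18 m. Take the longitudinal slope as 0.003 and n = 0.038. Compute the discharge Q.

With bottom width b = 2.12 m and side slope z = 0.41: A = (b + zy)y = (2.12 + 0.41×2.18)×2.18 = 6.57 m²; P = b + 2y√(1+z²) = 2.12 + 2×2.18×1.081 = 6.832 m.
Hydraulic radius R = A/P = 6.57/6.832 = 0.9616 m.
Manning's equation: Q = (1/n) A R^(2/3) S^(1/2) = (1/0.038) × 6.57 × 0.9616^(2/3) × 0.003^(1/2) = 9.23 m³/s.

Q = 9.23 m³/s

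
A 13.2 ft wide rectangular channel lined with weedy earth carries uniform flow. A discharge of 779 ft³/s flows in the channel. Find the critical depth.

y_c = 4.76 ft

For a rectangular channel, critical depth y_c = (q²/g)^(1/3) where q = Q/b = 779/13.2 = 59.02 ft²/s.
So y_c = (59.02²/32.2)^(1/3) = 4.76 ft.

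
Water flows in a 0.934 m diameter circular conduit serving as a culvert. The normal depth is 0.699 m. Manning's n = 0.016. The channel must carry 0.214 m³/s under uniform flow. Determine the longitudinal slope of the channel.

S = 0.00021

For a circular section of diameter D = 0.934 m at depth y = 0.699 m, the central angle is θ = 2 arccos(1 − 2y/D) = 4.181 rad. Then A = (D²/8)(θ − sin θ) = 0.55 m² and P = Dθ/2 = 1.953 m.
Hydraulic radius R = A/P = 0.55/1.953 = 0.2817 m.
From Manning's equation, S = [nQ / (1 A R^(2/3))]² = [0.016 × 0.214 / (1 × 0.55 × 0.2817^(2/3))]² = 0.00021.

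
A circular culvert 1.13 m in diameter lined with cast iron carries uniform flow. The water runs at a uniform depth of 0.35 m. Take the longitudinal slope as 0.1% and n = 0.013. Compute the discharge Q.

For a circular section of diameter D = 1.13 m at depth y = 0.35 m, the central angle is θ = 2 arccos(1 − 2y/D) = 2.361 rad. Then A = (D²/8)(θ − sin θ) = 0.2645 m² and P = Dθ/2 = 1.334 m.
Hydraulic radius R = A/P = 0.2645/1.334 = 0.1983 m.
Manning's equation: Q = (1/n) A R^(2/3) S^(1/2) = (1/0.013) × 0.2645 × 0.1983^(2/3) × 0.001^(1/2) = 0.219 m³/s.

Q = 0.219 m³/s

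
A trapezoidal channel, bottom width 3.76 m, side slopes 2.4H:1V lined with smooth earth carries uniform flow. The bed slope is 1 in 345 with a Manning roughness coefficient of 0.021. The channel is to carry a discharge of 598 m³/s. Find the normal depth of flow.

y_n = 6.01 m

Manning's equation rearranged: A R^(2/3) = nQ / (1·√S) = 0.021 × 598 / (√0.002899) = 233.3.
Trying y = 5.02 m: A R^(2/3) = 152.2 — short.
Trying y = 6.49 m: A R^(2/3) = 280.7 — over.
Trying y = 6.01 m: A R^(2/3) = 233.4 — ≈ 233.3.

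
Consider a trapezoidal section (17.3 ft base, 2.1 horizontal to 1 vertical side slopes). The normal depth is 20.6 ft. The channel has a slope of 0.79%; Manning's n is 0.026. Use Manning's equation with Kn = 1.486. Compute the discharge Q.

With bottom width b = 17.3 ft and side slope z = 2.1: A = (b + zy)y = (17.3 + 2.1×20.6)×20.6 = 1248 ft²; P = b + 2y√(1+z²) = 17.3 + 2×20.6×2.326 = 113.1 ft.
Hydraulic radius R = A/P = 1248/113.1 = 11.03 ft.
Manning's equation: Q = (1.486/n) A R^(2/3) S^(1/2) = (1.486/0.026) × 1248 × 11.03^(2/3) × 0.0079^(1/2) = 31400 ft³/s.

Q = 31400 ft³/s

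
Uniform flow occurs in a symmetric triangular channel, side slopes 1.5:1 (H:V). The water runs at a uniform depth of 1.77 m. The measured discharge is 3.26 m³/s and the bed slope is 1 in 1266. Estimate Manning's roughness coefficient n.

n = 0.033

For a triangular section with side slope z = 1.5: A = zy² = 1.5×1.77² = 4.699 m²; P = 2y√(1+z²) = 2×1.77×1.803 = 6.382 m.
Hydraulic radius R = A/P = 4.699/6.382 = 0.7364 m.
Rearranging Manning's equation: n = (1/Q) A R^(2/3) S^(1/2) = (1/3.26) × 4.699 × 0.7364^(2/3) × √0.0007899 = 0.033.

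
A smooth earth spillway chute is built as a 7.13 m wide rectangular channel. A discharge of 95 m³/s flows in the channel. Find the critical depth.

y_c = 2.63 m

For a rectangular channel, critical depth y_c = (q²/g)^(1/3) where q = Q/b = 95/7.13 = 13.32 m²/s.
So y_c = (13.32²/9.81)^(1/3) = 2.63 m.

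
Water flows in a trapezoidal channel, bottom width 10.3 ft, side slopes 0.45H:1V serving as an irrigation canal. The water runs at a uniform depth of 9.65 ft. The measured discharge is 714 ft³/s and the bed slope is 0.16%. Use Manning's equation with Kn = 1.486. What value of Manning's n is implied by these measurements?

n = 0.032

With bottom width b = 10.3 ft and side slope z = 0.45: A = (b + zy)y = (10.3 + 0.45×9.65)×9.65 = 141.3 ft²; P = b + 2y√(1+z²) = 10.3 + 2×9.65×1.097 = 31.46 ft.
Hydraulic radius R = A/P = 141.3/31.46 = 4.491 ft.
Rearranging Manning's equation: n = (1.486/Q) A R^(2/3) S^(1/2) = (1.486/714) × 141.3 × 4.491^(2/3) × √0.0016 = 0.032.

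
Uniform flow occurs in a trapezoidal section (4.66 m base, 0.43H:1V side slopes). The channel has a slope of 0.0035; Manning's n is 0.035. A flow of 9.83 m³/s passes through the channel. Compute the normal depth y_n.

Manning's equation rearranged: A R^(2/3) = nQ / (1·√S) = 0.035 × 9.83 / (√0.0035) = 5.816.
Try y = 0.933 m: A R^(2/3) = 3.743 — too small.
Try y = 1.23 m: A R^(2/3) = 5.816 — matches.

y_n = 1.23 m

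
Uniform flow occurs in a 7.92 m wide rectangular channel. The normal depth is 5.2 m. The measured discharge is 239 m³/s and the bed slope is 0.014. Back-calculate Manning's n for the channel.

n = 0.035

Flow area A = b·y = 7.92 × 5.2 = 41.18 m². Wetted perimeter P = b + 2y = 7.92 + 2×5.2 = 18.32 m.
Hydraulic radius R = A/P = 41.18/18.32 = 2.248 m.
Rearranging Manning's equation: n = (1/Q) A R^(2/3) S^(1/2) = (1/239) × 41.18 × 2.248^(2/3) × √0.014 = 0.035.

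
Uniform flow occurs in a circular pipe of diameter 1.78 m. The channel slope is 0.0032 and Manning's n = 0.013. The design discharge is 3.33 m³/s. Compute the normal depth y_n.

y_n = 0.919 m

Manning's equation rearranged: A R^(2/3) = nQ / (1·√S) = 0.013 × 3.33 / (√0.0032) = 0.7653.
At y = 1 m: A R^(2/3) = 0.8791 — over.
At y = 0.919 m: A R^(2/3) = 0.7655 — close enough.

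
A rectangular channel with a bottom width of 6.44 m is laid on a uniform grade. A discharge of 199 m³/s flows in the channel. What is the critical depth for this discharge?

y_c = 4.6 m

For a rectangular channel, critical depth y_c = (q²/g)^(1/3) where q = Q/b = 199/6.44 = 30.9 m²/s.
So y_c = (30.9²/9.81)^(1/3) = 4.6 m.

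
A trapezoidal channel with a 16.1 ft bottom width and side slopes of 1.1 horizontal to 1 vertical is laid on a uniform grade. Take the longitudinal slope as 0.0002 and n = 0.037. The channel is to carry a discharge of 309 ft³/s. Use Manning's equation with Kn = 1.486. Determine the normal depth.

Manning's equation rearranged: A R^(2/3) = nQ / (1.486·√S) = 0.037 × 309 / (1.486 × √0.0002) = 544.
At y = 6.61 ft: A R^(2/3) = 409.8 — too small.
At y = 7.71 ft: A R^(2/3) = 543.5 — close enough.

y_n = 7.71 ft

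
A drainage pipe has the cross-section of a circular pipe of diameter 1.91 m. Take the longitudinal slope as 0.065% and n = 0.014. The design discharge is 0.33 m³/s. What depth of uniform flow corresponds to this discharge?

y_n = 0.415 m

Manning's equation rearranged: A R^(2/3) = nQ / (1·√S) = 0.014 × 0.33 / (√0.00065) = 0.1812.
Try y = 0.333 m: A R^(2/3) = 0.1159 — too small.
Try y = 0.46 m: A R^(2/3) = 0.2226 — too large.
Try y = 0.415 m: A R^(2/3) = 0.1812 — matches.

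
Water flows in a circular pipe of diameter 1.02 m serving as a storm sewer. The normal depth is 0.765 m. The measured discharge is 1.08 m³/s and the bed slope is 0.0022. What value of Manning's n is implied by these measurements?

n = 0.013

For a circular section of diameter D = 1.02 m at depth y = 0.765 m, the central angle is θ = 2 arccos(1 − 2y/D) = 4.189 rad. Then A = (D²/8)(θ − sin θ) = 0.6574 m² and P = Dθ/2 = 2.136 m.
Hydraulic radius R = A/P = 0.6574/2.136 = 0.3077 m.
Rearranging Manning's equation: n = (1/Q) A R^(2/3) S^(1/2) = (1/1.08) × 0.6574 × 0.3077^(2/3) × √0.0022 = 0.013.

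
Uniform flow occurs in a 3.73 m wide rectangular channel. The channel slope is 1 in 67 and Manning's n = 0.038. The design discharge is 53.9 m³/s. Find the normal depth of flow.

y_n = 3.86 m

Manning's equation rearranged: A R^(2/3) = nQ / (1·√S) = 0.038 × 53.9 / (√0.01493) = 16.77.
Try y = 3.31 m: A R^(2/3) = 13.89 — low.
Try y = 4.68 m: A R^(2/3) = 21.15 — high.
Try y = 3.86 m: A R^(2/3) = 16.77 — close enough.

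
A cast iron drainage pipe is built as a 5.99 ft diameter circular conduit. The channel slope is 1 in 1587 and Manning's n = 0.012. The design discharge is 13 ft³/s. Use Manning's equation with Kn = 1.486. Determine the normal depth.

Manning's equation rearranged: A R^(2/3) = nQ / (1.486·√S) = 0.012 × 13 / (1.486 × √0.0006301) = 4.182.
At y = 1.06 ft: A R^(2/3) = 2.518 — too small.
At y = 1.36 ft: A R^(2/3) = 4.17 — matches.

y_n = 1.36 ft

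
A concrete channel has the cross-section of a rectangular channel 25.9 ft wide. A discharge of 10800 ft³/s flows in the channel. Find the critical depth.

y_c = 17.5 ft

For a rectangular channel, critical depth y_c = (q²/g)^(1/3) where q = Q/b = 10800/25.9 = 417 ft²/s.
So y_c = (417²/32.2)^(1/3) = 17.5 ft.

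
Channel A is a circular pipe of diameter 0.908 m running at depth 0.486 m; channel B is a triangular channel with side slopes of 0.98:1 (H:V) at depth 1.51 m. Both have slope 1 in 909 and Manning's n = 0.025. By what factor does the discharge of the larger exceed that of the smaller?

10.8

Channel A: For a circular section of diameter D = 0.908 m at depth y = 0.486 m, the central angle is θ = 2 arccos(1 − 2y/D) = 3.283 rad. Then A = (D²/8)(θ − sin θ) = 0.3528 m² and P = Dθ/2 = 1.49 m. Hydraulic radius R = A/P = 0.3528/1.49 = 0.2367 m. Q_A = (1/0.025)·0.3528·0.2367^(2/3)·√0.0011 = 0.1791 m³/s.
Channel B: For a triangular section with side slope z = 0.98: A = zy² = 0.98×1.51² = 2.234 m²; P = 2y√(1+z²) = 2×1.51×1.4 = 4.228 m. Hydraulic radius R = A/P = 2.234/4.228 = 0.5284 m. Q_B = (1/0.025)·2.234·0.5284^(2/3)·√0.0011 = 1.938 m³/s.
The larger discharge is 1.938 m³/s and the smaller is 0.1791 m³/s; the ratio is 10.8.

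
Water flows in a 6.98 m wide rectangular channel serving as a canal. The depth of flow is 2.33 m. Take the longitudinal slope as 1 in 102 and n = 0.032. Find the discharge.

Flow area A = b·y = 6.98 × 2.33 = 16.26 m². Wetted perimeter P = b + 2y = 6.98 + 2×2.33 = 11.64 m.
Hydraulic radius R = A/P = 16.26/11.64 = 1.397 m.
Manning's equation: Q = (1/n) A R^(2/3) S^(1/2) = (1/0.032) × 16.26 × 1.397^(2/3) × 0.009804^(1/2) = 62.9 m³/s.

Q = 62.9 m³/s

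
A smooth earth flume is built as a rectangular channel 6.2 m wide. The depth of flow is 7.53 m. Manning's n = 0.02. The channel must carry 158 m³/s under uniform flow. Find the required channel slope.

Flow area A = b·y = 6.2 × 7.53 = 46.69 m². Wetted perimeter P = b + 2y = 6.2 + 2×7.53 = 21.26 m.
Hydraulic radius R = A/P = 46.69/21.26 = 2.196 m.
From Manning's equation, S = [nQ / (1 A R^(2/3))]² = [0.02 × 158 / (1 × 46.69 × 2.196^(2/3))]² = 0.00161.

S = 0.00161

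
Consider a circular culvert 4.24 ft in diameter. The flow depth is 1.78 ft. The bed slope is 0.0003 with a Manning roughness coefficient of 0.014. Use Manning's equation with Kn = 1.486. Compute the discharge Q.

Q = 9.93 ft³/s

For a circular section of diameter D = 4.24 ft at depth y = 1.78 ft, the central angle is θ = 2 arccos(1 − 2y/D) = 2.819 rad. Then A = (D²/8)(θ − sin θ) = 5.624 ft² and P = Dθ/2 = 5.977 ft.
Hydraulic radius R = A/P = 5.624/5.977 = 0.941 ft.
Manning's equation: Q = (1.486/n) A R^(2/3) S^(1/2) = (1.486/0.014) × 5.624 × 0.941^(2/3) × 0.0003^(1/2) = 9.93 ft³/s.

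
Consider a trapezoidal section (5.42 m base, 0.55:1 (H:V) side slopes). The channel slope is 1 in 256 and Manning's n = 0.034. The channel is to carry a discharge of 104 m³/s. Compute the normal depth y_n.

Manning's equation rearranged: A R^(2/3) = nQ / (1·√S) = 0.034 × 104 / (√0.003906) = 56.58.
Trying y = 2.98 m: A R^(2/3) = 30.21 — too small.
Trying y = 4.3 m: A R^(2/3) = 56.58 — matches.

y_n = 4.3 m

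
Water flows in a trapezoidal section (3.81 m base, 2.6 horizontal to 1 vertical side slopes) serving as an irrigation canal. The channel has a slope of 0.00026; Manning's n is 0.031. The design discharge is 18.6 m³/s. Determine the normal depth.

y_n = 2.59 m

Manning's equation rearranged: A R^(2/3) = nQ / (1·√S) = 0.031 × 18.6 / (√0.00026) = 35.76.
Try y = 2.97 m: A R^(2/3) = 48.45 — high.
Try y = 2.59 m: A R^(2/3) = 35.74 — close enough.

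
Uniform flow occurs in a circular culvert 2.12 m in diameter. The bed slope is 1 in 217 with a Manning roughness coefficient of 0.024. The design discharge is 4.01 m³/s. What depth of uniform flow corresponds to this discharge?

y_n = 1.2 m

Manning's equation rearranged: A R^(2/3) = nQ / (1·√S) = 0.024 × 4.01 / (√0.004608) = 1.418.
At y = 0.907 m: A R^(2/3) = 0.88 — short.
At y = 1.34 m: A R^(2/3) = 1.679 — over.
At y = 1.2 m: A R^(2/3) = 1.418 — matches.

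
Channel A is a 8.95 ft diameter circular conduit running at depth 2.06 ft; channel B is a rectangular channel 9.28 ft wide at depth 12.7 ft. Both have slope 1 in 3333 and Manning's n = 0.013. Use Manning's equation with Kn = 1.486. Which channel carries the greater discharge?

channel B

Channel A: For a circular section of diameter D = 8.95 ft at depth y = 2.06 ft, the central angle is θ = 2 arccos(1 − 2y/D) = 2.002 rad. Then A = (D²/8)(θ − sin θ) = 10.94 ft² and P = Dθ/2 = 8.957 ft. Hydraulic radius R = A/P = 10.94/8.957 = 1.222 ft. Q_A = (1.486/0.013)·10.94·1.222^(2/3)·√0.0003 = 24.76 ft³/s.
Channel B: Flow area A = b·y = 9.28 × 12.7 = 117.9 ft². Wetted perimeter P = b + 2y = 9.28 + 2×12.7 = 34.68 ft. Hydraulic radius R = A/P = 117.9/34.68 = 3.398 ft. Q_B = (1.486/0.013)·117.9·3.398^(2/3)·√0.0003 = 527.5 ft³/s.
Q_A = 24.76 ft³/s vs Q_B = 527.5 ft³/s, so channel B carries more.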